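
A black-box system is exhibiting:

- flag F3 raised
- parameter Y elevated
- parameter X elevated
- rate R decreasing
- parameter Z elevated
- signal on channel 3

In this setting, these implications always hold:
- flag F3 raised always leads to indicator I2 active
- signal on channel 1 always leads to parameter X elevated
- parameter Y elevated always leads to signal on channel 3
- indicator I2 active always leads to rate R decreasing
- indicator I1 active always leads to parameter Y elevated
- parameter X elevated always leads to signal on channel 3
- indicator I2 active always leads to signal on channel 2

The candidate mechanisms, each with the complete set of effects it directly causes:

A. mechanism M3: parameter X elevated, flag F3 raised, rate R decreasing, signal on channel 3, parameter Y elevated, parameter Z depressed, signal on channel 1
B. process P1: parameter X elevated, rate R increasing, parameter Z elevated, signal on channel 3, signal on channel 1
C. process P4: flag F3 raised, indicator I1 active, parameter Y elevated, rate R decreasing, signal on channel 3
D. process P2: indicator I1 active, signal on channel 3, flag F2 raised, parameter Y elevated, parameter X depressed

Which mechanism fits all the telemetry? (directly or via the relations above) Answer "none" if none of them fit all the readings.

Per-candidate check:
(A) mechanism M3 — fails on parameter Z elevated (predicts parameter Z depressed, not parameter Z elevated)
(B) process P1 — flag F3 raised -; parameter Y elevated -; parameter X elevated +; rate R decreasing -; parameter Z elevated +; signal on channel 3 +
(C) process P4 — does not account for parameter X elevated, parameter Z elevated
(D) process P2 — flag F3 raised -; parameter Y elevated +; parameter X elevated -; rate R decreasing -; parameter Z elevated -; signal on channel 3 +
No candidate is consistent with all observations.

none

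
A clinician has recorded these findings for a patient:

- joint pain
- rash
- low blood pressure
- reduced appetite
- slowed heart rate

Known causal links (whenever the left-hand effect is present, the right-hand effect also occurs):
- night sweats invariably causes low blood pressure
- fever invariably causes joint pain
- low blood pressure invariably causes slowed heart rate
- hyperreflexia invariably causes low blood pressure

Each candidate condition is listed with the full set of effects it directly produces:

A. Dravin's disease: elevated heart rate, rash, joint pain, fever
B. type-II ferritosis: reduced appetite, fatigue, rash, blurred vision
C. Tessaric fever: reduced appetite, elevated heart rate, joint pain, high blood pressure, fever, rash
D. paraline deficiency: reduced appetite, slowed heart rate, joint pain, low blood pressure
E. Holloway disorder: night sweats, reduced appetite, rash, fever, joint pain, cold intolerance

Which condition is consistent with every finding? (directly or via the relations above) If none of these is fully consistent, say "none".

E

Checking each candidate against the observations:
(A) Dravin's disease — joint pain yes; rash yes; low blood pressure NO; reduced appetite NO; slowed heart rate NO
(B) type-II ferritosis — does not account for joint pain, low blood pressure, slowed heart rate
(C) Tessaric fever — fails on low blood pressure, slowed heart rate (predicts high blood pressure, not low blood pressure; predicts elevated heart rate, not slowed heart rate)
(D) paraline deficiency — does not account for rash
(E) Holloway disorder — joint pain yes; rash yes; low blood pressure yes (via night sweats → low blood pressure); reduced appetite yes; slowed heart rate yes (via night sweats → low blood pressure → slowed heart rate)
(E) is the only candidate with no mismatches.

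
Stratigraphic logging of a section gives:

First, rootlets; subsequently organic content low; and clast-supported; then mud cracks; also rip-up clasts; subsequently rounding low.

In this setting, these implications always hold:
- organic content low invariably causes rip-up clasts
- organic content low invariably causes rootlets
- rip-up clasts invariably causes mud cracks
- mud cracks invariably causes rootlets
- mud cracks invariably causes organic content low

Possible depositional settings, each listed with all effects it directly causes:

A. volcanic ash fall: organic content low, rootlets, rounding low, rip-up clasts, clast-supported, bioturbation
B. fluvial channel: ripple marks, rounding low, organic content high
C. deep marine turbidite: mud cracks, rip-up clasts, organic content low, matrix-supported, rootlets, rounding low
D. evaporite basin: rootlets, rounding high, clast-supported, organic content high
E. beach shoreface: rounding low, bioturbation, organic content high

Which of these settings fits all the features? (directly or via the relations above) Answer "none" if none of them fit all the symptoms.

A

Testing each hypothesis:
(A) volcanic ash fall — rootlets match; organic content low match; clast-supported match; mud cracks match (via rip-up clasts → mud cracks); rip-up clasts match; rounding low match
(B) fluvial channel — fails on rootlets, organic content low, clast-supported, mud cracks, rip-up clasts (predicts organic content high, not organic content low)
(C) deep marine turbidite — fails on clast-supported (predicts matrix-supported, not clast-supported)
(D) evaporite basin — fails on organic content low, mud cracks, rip-up clasts, rounding low (predicts organic content high, not organic content low; predicts rounding high, not rounding low)
(E) beach shoreface — rootlets miss; organic content low miss; clast-supported miss; mud cracks miss; rip-up clasts miss; rounding low match
(A) is the only candidate with no mismatches.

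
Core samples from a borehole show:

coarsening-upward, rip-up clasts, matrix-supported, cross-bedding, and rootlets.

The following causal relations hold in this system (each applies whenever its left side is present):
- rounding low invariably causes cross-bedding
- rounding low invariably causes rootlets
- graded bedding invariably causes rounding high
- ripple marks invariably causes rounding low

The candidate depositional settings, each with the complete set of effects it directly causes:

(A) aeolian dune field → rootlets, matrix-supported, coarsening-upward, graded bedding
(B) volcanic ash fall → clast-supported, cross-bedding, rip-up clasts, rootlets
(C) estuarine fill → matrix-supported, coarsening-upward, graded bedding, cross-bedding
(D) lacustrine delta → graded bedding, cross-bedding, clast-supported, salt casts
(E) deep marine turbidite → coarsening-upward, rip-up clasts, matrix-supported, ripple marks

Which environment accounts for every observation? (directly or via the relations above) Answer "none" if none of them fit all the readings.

Testing each hypothesis:
(A) aeolian dune field — coarsening-upward ✓; rip-up clasts ✗; matrix-supported ✓; cross-bedding ✗; rootlets ✓
(B) volcanic ash fall — coarsening-upward ✗; rip-up clasts ✓; matrix-supported ✗; cross-bedding ✓; rootlets ✓
(C) estuarine fill — does not account for rip-up clasts, rootlets
(D) lacustrine delta — fails on coarsening-upward, rip-up clasts, matrix-supported, rootlets (predicts clast-supported, not matrix-supported)
(E) deep marine turbidite — coarsening-upward ✓; rip-up clasts ✓; matrix-supported ✓; cross-bedding ✓ (through ripple marks → rounding low → cross-bedding); rootlets ✓ (through ripple marks → rounding low → rootlets)
Only (E) is consistent with every observation.

E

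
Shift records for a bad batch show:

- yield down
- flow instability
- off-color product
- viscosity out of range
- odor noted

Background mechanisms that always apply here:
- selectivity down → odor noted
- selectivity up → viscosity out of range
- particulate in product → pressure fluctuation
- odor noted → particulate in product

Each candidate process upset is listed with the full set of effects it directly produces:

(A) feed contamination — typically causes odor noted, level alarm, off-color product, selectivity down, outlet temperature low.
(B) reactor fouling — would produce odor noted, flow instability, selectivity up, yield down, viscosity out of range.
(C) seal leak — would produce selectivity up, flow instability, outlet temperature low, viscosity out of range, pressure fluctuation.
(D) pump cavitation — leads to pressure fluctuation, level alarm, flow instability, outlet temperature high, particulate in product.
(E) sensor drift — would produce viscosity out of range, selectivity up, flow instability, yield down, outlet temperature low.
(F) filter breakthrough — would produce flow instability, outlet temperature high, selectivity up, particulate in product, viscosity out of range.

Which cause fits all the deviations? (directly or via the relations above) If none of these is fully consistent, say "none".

none

Per-candidate check:
(A) feed contamination — does not account for yield down, flow instability, viscosity out of range
(B) reactor fouling — does not account for off-color product
(C) seal leak — does not account for yield down, off-color product, odor noted
(D) pump cavitation — does not account for yield down, off-color product, viscosity out of range, odor noted
(E) sensor drift — yield down match; flow instability match; off-color product miss; viscosity out of range match; odor noted miss
(F) filter breakthrough — yield down miss; flow instability match; off-color product miss; viscosity out of range match; odor noted miss
Every candidate fails on at least one observation.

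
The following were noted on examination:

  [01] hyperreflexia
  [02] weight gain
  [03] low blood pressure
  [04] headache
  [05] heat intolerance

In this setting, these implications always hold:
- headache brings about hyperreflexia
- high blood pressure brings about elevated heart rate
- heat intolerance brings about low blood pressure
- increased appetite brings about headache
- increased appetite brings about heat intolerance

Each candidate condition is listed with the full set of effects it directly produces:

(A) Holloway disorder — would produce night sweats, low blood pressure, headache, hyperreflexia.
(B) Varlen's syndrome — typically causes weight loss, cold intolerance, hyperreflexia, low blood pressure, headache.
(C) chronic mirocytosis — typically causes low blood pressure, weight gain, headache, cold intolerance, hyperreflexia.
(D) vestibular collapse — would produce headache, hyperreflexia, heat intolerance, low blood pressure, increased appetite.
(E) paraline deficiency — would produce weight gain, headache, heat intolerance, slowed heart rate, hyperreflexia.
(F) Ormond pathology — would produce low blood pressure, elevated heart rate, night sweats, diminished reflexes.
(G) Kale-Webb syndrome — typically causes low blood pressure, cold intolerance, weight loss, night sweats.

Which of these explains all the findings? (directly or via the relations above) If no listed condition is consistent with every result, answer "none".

Testing each hypothesis:
(A) Holloway disorder — does not account for weight gain, heat intolerance
(B) Varlen's syndrome — fails on weight gain, heat intolerance (predicts weight loss, not weight gain; predicts cold intolerance, not heat intolerance)
(C) chronic mirocytosis — hyperreflexia ✓; weight gain ✓; low blood pressure ✓; headache ✓; heat intolerance ✗
(D) vestibular collapse — does not account for weight gain
(E) paraline deficiency — accounts for every observation (low blood pressure via heat intolerance → low blood pressure)
(F) Ormond pathology — fails on hyperreflexia, weight gain, headache, heat intolerance (predicts diminished reflexes, not hyperreflexia)
(G) Kale-Webb syndrome — fails on hyperreflexia, weight gain, headache, heat intolerance (predicts weight loss, not weight gain; predicts cold intolerance, not heat intolerance)
(E) is the only candidate with no mismatches.

E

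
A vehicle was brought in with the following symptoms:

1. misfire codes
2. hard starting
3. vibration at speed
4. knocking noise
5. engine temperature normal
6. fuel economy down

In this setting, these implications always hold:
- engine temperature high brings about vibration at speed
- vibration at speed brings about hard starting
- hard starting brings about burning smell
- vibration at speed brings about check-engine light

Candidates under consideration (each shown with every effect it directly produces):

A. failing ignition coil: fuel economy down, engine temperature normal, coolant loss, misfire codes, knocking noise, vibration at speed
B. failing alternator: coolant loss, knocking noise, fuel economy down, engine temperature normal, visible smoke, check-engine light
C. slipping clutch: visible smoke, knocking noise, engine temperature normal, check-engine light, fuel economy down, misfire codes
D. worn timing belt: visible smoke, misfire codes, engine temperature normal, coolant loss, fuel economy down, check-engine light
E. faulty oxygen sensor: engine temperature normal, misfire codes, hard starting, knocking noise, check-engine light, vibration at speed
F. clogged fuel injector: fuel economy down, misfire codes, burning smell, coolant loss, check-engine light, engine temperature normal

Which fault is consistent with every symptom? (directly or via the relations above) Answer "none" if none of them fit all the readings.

A

Checking each candidate against the observations:
(A) failing ignition coil — accounts for every observation (hard starting through vibration at speed → hard starting)
(B) failing alternator — misfire codes ✗; hard starting ✗; vibration at speed ✗; knocking noise ✓; engine temperature normal ✓; fuel economy down ✓
(C) slipping clutch — does not account for hard starting, vibration at speed
(D) worn timing belt — does not account for hard starting, vibration at speed, knocking noise
(E) faulty oxygen sensor — does not account for fuel economy down
(F) clogged fuel injector — does not account for hard starting, vibration at speed, knocking noise
(A) alone accounts for all the evidence.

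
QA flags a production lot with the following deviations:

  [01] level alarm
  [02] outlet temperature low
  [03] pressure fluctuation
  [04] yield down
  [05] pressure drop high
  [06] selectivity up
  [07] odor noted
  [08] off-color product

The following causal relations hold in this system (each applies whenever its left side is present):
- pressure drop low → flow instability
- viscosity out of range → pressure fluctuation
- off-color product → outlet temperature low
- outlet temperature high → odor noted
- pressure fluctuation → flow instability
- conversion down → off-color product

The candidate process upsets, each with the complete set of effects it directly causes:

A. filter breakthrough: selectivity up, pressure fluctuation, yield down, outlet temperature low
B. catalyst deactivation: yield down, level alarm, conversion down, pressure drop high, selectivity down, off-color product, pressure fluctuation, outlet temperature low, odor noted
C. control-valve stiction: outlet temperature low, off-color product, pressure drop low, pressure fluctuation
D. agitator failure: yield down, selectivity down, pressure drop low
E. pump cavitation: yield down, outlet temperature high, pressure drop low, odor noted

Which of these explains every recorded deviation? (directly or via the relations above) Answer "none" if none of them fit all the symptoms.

none

Testing each hypothesis:
(A) filter breakthrough — does not account for level alarm, pressure drop high, odor noted, off-color product
(B) catalyst deactivation — level alarm yes; outlet temperature low yes; pressure fluctuation yes; yield down yes; pressure drop high yes; selectivity up NO; odor noted yes; off-color product yes
(C) control-valve stiction — level alarm NO; outlet temperature low yes; pressure fluctuation yes; yield down NO; pressure drop high NO; selectivity up NO; odor noted NO; off-color product yes
(D) agitator failure — level alarm NO; outlet temperature low NO; pressure fluctuation NO; yield down yes; pressure drop high NO; selectivity up NO; odor noted NO; off-color product NO
(E) pump cavitation — level alarm NO; outlet temperature low NO; pressure fluctuation NO; yield down yes; pressure drop high NO; selectivity up NO; odor noted yes; off-color product NO
None of the listed candidates fits everything.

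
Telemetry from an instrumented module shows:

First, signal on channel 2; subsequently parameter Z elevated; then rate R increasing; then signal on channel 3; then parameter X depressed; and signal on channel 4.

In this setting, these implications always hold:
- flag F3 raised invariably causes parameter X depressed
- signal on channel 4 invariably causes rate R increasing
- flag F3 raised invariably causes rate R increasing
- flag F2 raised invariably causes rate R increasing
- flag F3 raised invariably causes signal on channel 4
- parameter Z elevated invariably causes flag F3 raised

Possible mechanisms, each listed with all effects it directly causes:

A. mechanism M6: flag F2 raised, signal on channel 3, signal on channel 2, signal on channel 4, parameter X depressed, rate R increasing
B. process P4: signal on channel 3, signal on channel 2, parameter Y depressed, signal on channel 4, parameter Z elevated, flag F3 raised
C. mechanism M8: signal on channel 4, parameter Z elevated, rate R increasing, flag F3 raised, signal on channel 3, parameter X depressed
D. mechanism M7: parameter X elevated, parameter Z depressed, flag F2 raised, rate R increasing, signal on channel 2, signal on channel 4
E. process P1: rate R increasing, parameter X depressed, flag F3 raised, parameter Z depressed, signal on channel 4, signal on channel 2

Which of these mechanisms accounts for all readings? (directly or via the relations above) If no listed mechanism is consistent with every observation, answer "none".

For each candidate, compare predicted effects to what was observed:
(A) mechanism M6 — signal on channel 2 +; parameter Z elevated -; rate R increasing +; signal on channel 3 +; parameter X depressed +; signal on channel 4 +
(B) process P4 — accounts for every observation (rate R increasing via flag F3 raised → rate R increasing)
(C) mechanism M8 — signal on channel 2 -; parameter Z elevated +; rate R increasing +; signal on channel 3 +; parameter X depressed +; signal on channel 4 +
(D) mechanism M7 — signal on channel 2 +; parameter Z elevated -; rate R increasing +; signal on channel 3 -; parameter X depressed -; signal on channel 4 +
(E) process P1 — fails on parameter Z elevated, signal on channel 3 (predicts parameter Z depressed, not parameter Z elevated)
(B) is the only candidate with no mismatches.

B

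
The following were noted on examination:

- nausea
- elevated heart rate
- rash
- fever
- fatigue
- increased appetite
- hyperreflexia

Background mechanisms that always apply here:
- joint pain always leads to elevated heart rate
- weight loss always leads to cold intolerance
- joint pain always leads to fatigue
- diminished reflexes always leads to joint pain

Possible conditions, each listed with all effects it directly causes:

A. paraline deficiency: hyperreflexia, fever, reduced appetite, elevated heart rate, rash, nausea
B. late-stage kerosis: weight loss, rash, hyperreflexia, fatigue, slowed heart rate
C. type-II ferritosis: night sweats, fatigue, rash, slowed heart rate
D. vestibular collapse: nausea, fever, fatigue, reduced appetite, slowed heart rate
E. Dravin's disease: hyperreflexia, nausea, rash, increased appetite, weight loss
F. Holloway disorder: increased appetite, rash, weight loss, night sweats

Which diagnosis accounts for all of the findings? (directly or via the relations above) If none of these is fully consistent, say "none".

Checking each candidate against the observations:
(A) paraline deficiency — nausea match; elevated heart rate match; rash match; fever match; fatigue miss; increased appetite miss; hyperreflexia match
(B) late-stage kerosis — nausea miss; elevated heart rate miss; rash match; fever miss; fatigue match; increased appetite miss; hyperreflexia match
(C) type-II ferritosis — fails on nausea, elevated heart rate, fever, increased appetite, hyperreflexia (predicts slowed heart rate, not elevated heart rate)
(D) vestibular collapse — nausea match; elevated heart rate miss; rash miss; fever match; fatigue match; increased appetite miss; hyperreflexia miss
(E) Dravin's disease — nausea match; elevated heart rate miss; rash match; fever miss; fatigue miss; increased appetite match; hyperreflexia match
(F) Holloway disorder — nausea miss; elevated heart rate miss; rash match; fever miss; fatigue miss; increased appetite match; hyperreflexia miss
Every candidate fails on at least one observation.

none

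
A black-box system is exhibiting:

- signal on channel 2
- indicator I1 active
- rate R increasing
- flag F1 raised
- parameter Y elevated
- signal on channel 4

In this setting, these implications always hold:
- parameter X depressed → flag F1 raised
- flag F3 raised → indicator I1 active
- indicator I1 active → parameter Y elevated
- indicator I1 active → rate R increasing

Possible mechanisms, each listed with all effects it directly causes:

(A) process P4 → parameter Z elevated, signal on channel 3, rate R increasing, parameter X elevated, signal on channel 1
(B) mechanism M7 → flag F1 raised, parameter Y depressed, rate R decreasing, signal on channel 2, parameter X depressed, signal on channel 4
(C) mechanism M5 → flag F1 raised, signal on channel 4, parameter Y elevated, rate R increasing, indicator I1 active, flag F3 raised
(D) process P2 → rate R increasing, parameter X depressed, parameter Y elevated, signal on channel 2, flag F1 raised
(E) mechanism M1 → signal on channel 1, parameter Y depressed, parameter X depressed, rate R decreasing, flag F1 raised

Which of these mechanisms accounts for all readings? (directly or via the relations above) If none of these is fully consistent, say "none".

Checking each candidate against the observations:
(A) process P4 — does not account for signal on channel 2, indicator I1 active, flag F1 raised, parameter Y elevated, signal on channel 4
(B) mechanism M7 — fails on indicator I1 active, rate R increasing, parameter Y elevated (predicts rate R decreasing, not rate R increasing; predicts parameter Y depressed, not parameter Y elevated)
(C) mechanism M5 — does not account for signal on channel 2
(D) process P2 — signal on channel 2 yes; indicator I1 active NO; rate R increasing yes; flag F1 raised yes; parameter Y elevated yes; signal on channel 4 NO
(E) mechanism M1 — fails on signal on channel 2, indicator I1 active, rate R increasing, parameter Y elevated, signal on channel 4 (predicts rate R decreasing, not rate R increasing; predicts parameter Y depressed, not parameter Y elevated)
No candidate is consistent with all observations.

none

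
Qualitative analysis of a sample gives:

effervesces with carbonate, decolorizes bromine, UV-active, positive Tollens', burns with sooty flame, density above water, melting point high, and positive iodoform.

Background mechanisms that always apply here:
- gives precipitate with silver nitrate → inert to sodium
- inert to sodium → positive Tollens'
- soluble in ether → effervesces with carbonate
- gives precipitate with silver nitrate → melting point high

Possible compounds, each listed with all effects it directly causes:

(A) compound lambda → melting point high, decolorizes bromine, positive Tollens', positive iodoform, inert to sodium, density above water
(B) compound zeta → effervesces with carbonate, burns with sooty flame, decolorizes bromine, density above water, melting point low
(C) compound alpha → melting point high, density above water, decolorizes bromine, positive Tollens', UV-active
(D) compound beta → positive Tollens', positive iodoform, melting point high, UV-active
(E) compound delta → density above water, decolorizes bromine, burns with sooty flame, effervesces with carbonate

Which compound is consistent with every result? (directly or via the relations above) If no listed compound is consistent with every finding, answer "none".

none

Testing each hypothesis:
(A) compound lambda — effervesces with carbonate NO; decolorizes bromine yes; UV-active NO; positive Tollens' yes; burns with sooty flame NO; density above water yes; melting point high yes; positive iodoform yes
(B) compound zeta — effervesces with carbonate yes; decolorizes bromine yes; UV-active NO; positive Tollens' NO; burns with sooty flame yes; density above water yes; melting point high NO; positive iodoform NO
(C) compound alpha — effervesces with carbonate NO; decolorizes bromine yes; UV-active yes; positive Tollens' yes; burns with sooty flame NO; density above water yes; melting point high yes; positive iodoform NO
(D) compound beta — effervesces with carbonate NO; decolorizes bromine NO; UV-active yes; positive Tollens' yes; burns with sooty flame NO; density above water NO; melting point high yes; positive iodoform yes
(E) compound delta — effervesces with carbonate yes; decolorizes bromine yes; UV-active NO; positive Tollens' NO; burns with sooty flame yes; density above water yes; melting point high NO; positive iodoform NO
No candidate is consistent with all observations.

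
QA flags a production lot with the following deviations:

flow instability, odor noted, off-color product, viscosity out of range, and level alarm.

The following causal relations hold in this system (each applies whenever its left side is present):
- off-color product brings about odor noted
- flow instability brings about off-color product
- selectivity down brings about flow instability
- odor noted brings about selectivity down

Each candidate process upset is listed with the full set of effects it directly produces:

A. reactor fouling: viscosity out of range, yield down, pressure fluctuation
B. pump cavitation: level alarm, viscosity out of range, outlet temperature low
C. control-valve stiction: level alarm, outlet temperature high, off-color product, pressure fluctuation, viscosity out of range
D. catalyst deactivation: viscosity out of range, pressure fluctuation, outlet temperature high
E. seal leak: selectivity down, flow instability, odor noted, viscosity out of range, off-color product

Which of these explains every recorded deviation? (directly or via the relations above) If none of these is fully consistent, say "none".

For each candidate, compare predicted effects to what was observed:
(A) reactor fouling — does not account for flow instability, odor noted, off-color product, level alarm
(B) pump cavitation — does not account for flow instability, odor noted, off-color product
(C) control-valve stiction — accounts for every observation (flow instability via off-color product → odor noted → selectivity down → flow instability)
(D) catalyst deactivation — does not account for flow instability, odor noted, off-color product, level alarm
(E) seal leak — does not account for level alarm
(C) alone accounts for all the evidence.

C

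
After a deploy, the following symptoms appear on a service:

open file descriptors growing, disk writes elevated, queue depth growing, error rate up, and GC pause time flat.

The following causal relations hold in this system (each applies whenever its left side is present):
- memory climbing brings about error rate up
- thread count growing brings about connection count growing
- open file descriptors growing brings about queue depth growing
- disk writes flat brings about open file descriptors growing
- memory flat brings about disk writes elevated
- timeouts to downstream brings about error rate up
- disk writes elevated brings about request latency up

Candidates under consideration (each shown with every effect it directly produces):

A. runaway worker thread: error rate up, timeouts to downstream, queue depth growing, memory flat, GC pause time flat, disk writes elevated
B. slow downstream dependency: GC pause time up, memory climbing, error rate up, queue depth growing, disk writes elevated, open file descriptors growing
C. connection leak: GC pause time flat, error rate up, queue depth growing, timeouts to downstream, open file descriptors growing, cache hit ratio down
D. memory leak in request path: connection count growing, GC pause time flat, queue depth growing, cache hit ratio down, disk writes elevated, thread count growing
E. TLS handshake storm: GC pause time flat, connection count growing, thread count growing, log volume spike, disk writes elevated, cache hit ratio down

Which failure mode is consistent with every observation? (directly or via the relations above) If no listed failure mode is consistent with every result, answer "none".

none

Testing each hypothesis:
(A) runaway worker thread — does not account for open file descriptors growing
(B) slow downstream dependency — open file descriptors growing ✓; disk writes elevated ✓; queue depth growing ✓; error rate up ✓; GC pause time flat ✗
(C) connection leak — open file descriptors growing ✓; disk writes elevated ✗; queue depth growing ✓; error rate up ✓; GC pause time flat ✓
(D) memory leak in request path — open file descriptors growing ✗; disk writes elevated ✓; queue depth growing ✓; error rate up ✗; GC pause time flat ✓
(E) TLS handshake storm — open file descriptors growing ✗; disk writes elevated ✓; queue depth growing ✗; error rate up ✗; GC pause time flat ✓
No candidate is consistent with all observations.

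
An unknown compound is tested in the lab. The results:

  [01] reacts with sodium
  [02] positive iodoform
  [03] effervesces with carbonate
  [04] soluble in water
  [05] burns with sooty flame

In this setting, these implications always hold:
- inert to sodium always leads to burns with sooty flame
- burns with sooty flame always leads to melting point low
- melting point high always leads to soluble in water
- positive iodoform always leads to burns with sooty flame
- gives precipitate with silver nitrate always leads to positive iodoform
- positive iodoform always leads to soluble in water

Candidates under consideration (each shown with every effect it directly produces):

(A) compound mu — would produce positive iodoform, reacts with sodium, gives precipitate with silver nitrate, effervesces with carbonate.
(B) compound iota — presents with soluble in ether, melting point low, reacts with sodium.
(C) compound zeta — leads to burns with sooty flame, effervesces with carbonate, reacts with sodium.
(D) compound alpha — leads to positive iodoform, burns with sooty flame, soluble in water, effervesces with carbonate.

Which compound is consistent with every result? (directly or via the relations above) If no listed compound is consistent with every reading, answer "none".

Per-candidate check:
(A) compound mu — accounts for every observation (soluble in water through positive iodoform → soluble in water)
(B) compound iota — reacts with sodium +; positive iodoform -; effervesces with carbonate -; soluble in water -; burns with sooty flame -
(C) compound zeta — reacts with sodium +; positive iodoform -; effervesces with carbonate +; soluble in water -; burns with sooty flame +
(D) compound alpha — reacts with sodium -; positive iodoform +; effervesces with carbonate +; soluble in water +; burns with sooty flame +
(A) alone accounts for all the evidence.

A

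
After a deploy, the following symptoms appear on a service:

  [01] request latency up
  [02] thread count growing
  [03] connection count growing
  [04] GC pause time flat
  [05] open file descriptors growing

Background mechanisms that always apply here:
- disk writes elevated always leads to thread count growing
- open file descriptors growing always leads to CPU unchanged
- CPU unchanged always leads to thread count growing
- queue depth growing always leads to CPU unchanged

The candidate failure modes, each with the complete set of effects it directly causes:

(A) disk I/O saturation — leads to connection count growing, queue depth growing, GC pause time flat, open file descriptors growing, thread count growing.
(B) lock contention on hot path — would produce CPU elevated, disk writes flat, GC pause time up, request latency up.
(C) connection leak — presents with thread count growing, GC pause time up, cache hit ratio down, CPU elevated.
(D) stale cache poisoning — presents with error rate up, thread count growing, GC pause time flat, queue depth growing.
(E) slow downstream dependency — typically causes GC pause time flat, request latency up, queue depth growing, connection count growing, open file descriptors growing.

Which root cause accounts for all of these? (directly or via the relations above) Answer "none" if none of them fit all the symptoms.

Checking each candidate against the observations:
(A) disk I/O saturation — request latency up miss; thread count growing match; connection count growing match; GC pause time flat match; open file descriptors growing match
(B) lock contention on hot path — request latency up match; thread count growing miss; connection count growing miss; GC pause time flat miss; open file descriptors growing miss
(C) connection leak — fails on request latency up, connection count growing, GC pause time flat, open file descriptors growing (predicts GC pause time up, not GC pause time flat)
(D) stale cache poisoning — request latency up miss; thread count growing match; connection count growing miss; GC pause time flat match; open file descriptors growing miss
(E) slow downstream dependency — request latency up match; thread count growing match (through open file descriptors growing → CPU unchanged → thread count growing); connection count growing match; GC pause time flat match; open file descriptors growing match
Only (E) is consistent with every observation.

E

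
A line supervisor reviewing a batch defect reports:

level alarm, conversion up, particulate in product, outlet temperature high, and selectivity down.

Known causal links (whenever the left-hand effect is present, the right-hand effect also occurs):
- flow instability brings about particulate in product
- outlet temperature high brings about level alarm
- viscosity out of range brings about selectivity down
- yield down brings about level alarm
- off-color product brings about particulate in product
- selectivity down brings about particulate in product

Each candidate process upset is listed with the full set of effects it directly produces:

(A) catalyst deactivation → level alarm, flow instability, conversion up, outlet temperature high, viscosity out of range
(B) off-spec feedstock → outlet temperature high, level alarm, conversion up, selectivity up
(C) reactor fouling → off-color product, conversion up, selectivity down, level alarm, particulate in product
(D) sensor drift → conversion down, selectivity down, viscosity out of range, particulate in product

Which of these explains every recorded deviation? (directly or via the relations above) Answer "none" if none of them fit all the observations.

A

Per-candidate check:
(A) catalyst deactivation — level alarm yes; conversion up yes; particulate in product yes (through flow instability → particulate in product); outlet temperature high yes; selectivity down yes (through viscosity out of range → selectivity down)
(B) off-spec feedstock — level alarm yes; conversion up yes; particulate in product NO; outlet temperature high yes; selectivity down NO
(C) reactor fouling — level alarm yes; conversion up yes; particulate in product yes; outlet temperature high NO; selectivity down yes
(D) sensor drift — level alarm NO; conversion up NO; particulate in product yes; outlet temperature high NO; selectivity down yes
(A) is the only candidate with no mismatches.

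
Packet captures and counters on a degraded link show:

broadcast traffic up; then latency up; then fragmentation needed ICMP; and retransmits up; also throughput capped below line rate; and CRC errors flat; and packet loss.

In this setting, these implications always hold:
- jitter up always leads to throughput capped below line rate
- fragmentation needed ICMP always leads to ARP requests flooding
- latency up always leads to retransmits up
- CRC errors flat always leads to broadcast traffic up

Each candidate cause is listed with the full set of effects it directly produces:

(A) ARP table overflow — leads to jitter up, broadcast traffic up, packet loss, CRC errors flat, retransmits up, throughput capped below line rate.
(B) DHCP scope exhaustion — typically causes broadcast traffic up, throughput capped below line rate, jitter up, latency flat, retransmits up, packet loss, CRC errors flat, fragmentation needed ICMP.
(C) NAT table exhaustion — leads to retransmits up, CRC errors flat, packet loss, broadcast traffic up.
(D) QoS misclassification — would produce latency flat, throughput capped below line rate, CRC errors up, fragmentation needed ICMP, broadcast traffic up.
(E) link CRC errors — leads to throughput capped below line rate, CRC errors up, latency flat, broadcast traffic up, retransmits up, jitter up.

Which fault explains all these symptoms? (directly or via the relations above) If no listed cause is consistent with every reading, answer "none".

none

Testing each hypothesis:
(A) ARP table overflow — does not account for latency up, fragmentation needed ICMP
(B) DHCP scope exhaustion — fails on latency up (predicts latency flat, not latency up)
(C) NAT table exhaustion — broadcast traffic up yes; latency up NO; fragmentation needed ICMP NO; retransmits up yes; throughput capped below line rate NO; CRC errors flat yes; packet loss yes
(D) QoS misclassification — fails on latency up, retransmits up, CRC errors flat, packet loss (predicts latency flat, not latency up; predicts CRC errors up, not CRC errors flat)
(E) link CRC errors — fails on latency up, fragmentation needed ICMP, CRC errors flat, packet loss (predicts latency flat, not latency up; predicts CRC errors up, not CRC errors flat)
Every candidate fails on at least one observation.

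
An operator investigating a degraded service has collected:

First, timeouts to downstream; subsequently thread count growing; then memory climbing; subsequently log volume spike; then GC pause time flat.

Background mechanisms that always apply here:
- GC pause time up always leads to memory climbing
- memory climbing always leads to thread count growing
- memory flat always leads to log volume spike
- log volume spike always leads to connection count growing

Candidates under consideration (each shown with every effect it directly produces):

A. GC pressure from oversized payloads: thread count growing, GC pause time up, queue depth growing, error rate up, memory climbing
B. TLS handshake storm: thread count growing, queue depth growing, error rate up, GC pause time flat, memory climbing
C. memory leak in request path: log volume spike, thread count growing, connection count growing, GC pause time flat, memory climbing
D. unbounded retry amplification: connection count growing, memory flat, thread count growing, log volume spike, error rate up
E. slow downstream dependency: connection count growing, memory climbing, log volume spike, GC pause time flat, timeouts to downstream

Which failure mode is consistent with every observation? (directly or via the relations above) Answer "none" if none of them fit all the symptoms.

E

Checking each candidate against the observations:
(A) GC pressure from oversized payloads — timeouts to downstream ✗; thread count growing ✓; memory climbing ✓; log volume spike ✗; GC pause time flat ✗
(B) TLS handshake storm — timeouts to downstream ✗; thread count growing ✓; memory climbing ✓; log volume spike ✗; GC pause time flat ✓
(C) memory leak in request path — timeouts to downstream ✗; thread count growing ✓; memory climbing ✓; log volume spike ✓; GC pause time flat ✓
(D) unbounded retry amplification — fails on timeouts to downstream, memory climbing, GC pause time flat (predicts memory flat, not memory climbing)
(E) slow downstream dependency — accounts for every observation (thread count growing via memory climbing → thread count growing)
(E) alone accounts for all the evidence.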